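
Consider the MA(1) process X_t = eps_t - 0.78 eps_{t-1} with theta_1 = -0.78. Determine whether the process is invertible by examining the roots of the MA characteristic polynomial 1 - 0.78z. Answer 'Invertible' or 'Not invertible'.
\text{Invertible}

The MA(q) characteristic polynomial is P(z) = 1 - 0.78z.
Invertibility requires all roots to lie outside the unit circle, i.e. |z| > 1 for every root.
This is linear in z: 1 + (-0.78) z = 0  =>  z = -1/(-0.78) = 1.282051,  |z| = 1.282051.
Moduli of all roots: 1.2821.
All moduli strictly greater than 1? Yes.
Verdict: Invertible.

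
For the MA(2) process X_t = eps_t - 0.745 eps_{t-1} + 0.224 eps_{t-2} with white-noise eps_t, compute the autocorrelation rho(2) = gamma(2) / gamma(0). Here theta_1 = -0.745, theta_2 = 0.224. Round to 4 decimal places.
\rho(2) = 0.1395

For an MA(q) process with theta_0 = 1, the autocovariance is
  gamma(k) = sigma^2 * sum_{i=0..q-k} theta_i * theta_{i+k},
and rho(k) = gamma(k) / gamma(0). Sigma^2 cancels.
  numerator   = (1)*(0.224) = 0.224.
  denominator = (1)^2 + (-0.745)^2 + (0.224)^2 = 1.605201.
  rho(2) = 0.224 / 1.605201 = 0.1395.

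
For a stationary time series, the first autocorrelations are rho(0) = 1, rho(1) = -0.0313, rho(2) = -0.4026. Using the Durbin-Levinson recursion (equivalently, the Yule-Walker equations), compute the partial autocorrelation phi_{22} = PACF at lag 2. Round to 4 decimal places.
\phi_{22} = -0.4040

The PACF at lag k is phi_{kk}, the last component of the solution
to the Yule-Walker system G_k phi = r_k where
  (G_k)_{ij} = rho(|i - j|), (r_k)_i = rho(i), i,j = 1..k.
Equivalently, Durbin-Levinson gives phi_{kk} iteratively:
  phi_{11} = rho(1)
  phi_{kk} = [rho(k) - sum_{j=1..k-1} phi_{k-1,j} rho(k-j)]
            / [1 - sum_{j=1..k-1} phi_{k-1,j} rho(j)],
  phi_{k,j} = phi_{k-1,j} - phi_{kk} phi_{k-1,k-j},  j = 1..k-1.
Step k = 1:
  phi_11 = rho(1) = -0.0313.
Step k = 2:
  phi_22 = [rho(2) - phi_11 rho(1)] / [1 - phi_11 rho(1)] = [-0.4026 - (-0.0313)(-0.0313)] / [1 - (-0.0313)(-0.0313)]
         = -0.40357969 / 0.99902031 = -0.404.
Therefore phi_{22} = -0.4040.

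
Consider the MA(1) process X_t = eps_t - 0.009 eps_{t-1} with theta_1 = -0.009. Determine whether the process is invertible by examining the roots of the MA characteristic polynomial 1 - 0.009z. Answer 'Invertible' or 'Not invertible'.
\text{Invertible}

The MA(q) characteristic polynomial is P(z) = 1 - 0.009z.
Invertibility requires all roots to lie outside the unit circle, i.e. |z| > 1 for every root.
This is linear in z: 1 + (-0.009) z = 0  =>  z = -1/(-0.009) = 111.111111,  |z| = 111.111111.
Moduli of all roots: 111.1111.
All moduli strictly greater than 1? Yes.
Verdict: Invertible.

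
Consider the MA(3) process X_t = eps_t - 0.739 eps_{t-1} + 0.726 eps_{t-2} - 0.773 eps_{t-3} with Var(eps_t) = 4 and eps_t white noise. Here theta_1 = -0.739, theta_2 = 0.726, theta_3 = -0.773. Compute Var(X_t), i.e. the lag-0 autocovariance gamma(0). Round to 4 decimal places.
\gamma(0) = 10.6829

For an MA(q) process X_t = eps_t + sum_i theta_i eps_{t-i} with
Var(eps_t) = sigma^2, the variance is
  gamma(0) = sigma^2 * (1 + sum_i theta_i^2).
  sum_i theta_i^2 = (-0.739)^2 + (0.726)^2 + (-0.773)^2 = 0.546121 + 0.527076 + 0.597529 = 1.670726.
  gamma(0) = 4 * (1 + 1.670726) = 4 * 2.670726 = 10.682904, which rounds to 10.6829.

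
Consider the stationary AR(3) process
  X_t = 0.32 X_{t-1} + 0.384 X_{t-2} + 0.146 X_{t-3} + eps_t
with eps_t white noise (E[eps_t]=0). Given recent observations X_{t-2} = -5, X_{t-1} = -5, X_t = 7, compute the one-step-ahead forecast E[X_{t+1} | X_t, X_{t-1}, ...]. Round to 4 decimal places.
E[X_{t+1} \mid \mathcal F_t] = -0.4100

For an AR(p) model X_t = c + sum_i phi_i X_{t-i} + eps_t, the
one-step-ahead conditional mean is
  E[X_{t+1} | X_t, ...] = c + sum_i phi_i X_{t+1-i}.
Substitute known values:
  E[X_{t+1} | ...] = (0.32) * (7) + (0.384) * (-5) + (0.146) * (-5)
                   = -0.4100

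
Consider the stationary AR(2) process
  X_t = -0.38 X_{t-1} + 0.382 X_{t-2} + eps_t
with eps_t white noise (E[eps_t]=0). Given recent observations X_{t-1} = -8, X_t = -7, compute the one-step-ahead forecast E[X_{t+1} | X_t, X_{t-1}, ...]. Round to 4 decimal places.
E[X_{t+1} \mid \mathcal F_t] = -0.3960

For an AR(p) model X_t = c + sum_i phi_i X_{t-i} + eps_t, the
one-step-ahead conditional mean is
  E[X_{t+1} | X_t, ...] = c + sum_i phi_i X_{t+1-i}.
Substitute known values:
  E[X_{t+1} | ...] = (-0.38) * (-7) + (0.382) * (-8)
                   = -0.3960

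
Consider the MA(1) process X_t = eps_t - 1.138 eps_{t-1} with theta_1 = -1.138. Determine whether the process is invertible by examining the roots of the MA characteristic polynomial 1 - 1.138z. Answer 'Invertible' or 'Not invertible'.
\text{Not invertible}

The MA(q) characteristic polynomial is P(z) = 1 - 1.138z.
Invertibility requires all roots to lie outside the unit circle, i.e. |z| > 1 for every root.
This is linear in z: 1 + (-1.138) z = 0  =>  z = -1/(-1.138) = 0.878735,  |z| = 0.878735.
Moduli of all roots: 0.8787.
All moduli strictly greater than 1? No.
Verdict: Not invertible.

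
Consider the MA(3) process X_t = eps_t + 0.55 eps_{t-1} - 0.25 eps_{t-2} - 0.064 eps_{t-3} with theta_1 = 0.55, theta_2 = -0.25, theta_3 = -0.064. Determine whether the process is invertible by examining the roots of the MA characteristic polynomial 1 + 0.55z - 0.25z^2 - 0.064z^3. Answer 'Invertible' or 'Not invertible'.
\text{Invertible}

The MA(q) characteristic polynomial is P(z) = 1 + 0.55z - 0.25z^2 - 0.064z^3.
Invertibility requires all roots to lie outside the unit circle, i.e. |z| > 1 for every root.
Degree 3: look for a simple real root z0 first, then factor out (1 - z/z0) and solve the remaining quadratic.
Testing z0 = -5: P(-5) = 1 + (0.55)(-5) + (-0.25)(-5)^2 + (-0.064)(-5)^3
  = 1 + (-2.75) + (-6.25) + (8) = 0.  So z_0 = -5 is a root, |z_0| = 5.
Divide out the factor (1 + 0.2 z) = (1 - z/z0) (since 1/z0 = -0.2):
  P(z) = (1 + 0.2 z)(1 + (0.35) z + (-0.32) z^2)
  [check: z-coef 0.35 - (-0.2) = 0.55; z^2-coef -0.32 - (-0.2)(0.35) = -0.25; z^3-coef -(-0.2)(-0.32) = -0.064.]
Remaining roots from the quadratic factor 1 + (0.35) z + (-0.32) z^2:
  Set 1 + (0.35) z + (-0.32) z^2 = 0, i.e. a z^2 + b z + c = 0 with a = -0.32, b = 0.35, c = 1.
  Discriminant D = b^2 - 4ac = (0.35)^2 - 4*(-0.32)*1 = 0.1225 - (-1.28) = 1.4025.
  D >= 0, so the roots are real: z = (-b +/- sqrt(D)) / (2a) = (-0.35 +/- 1.184272) / (-0.64).
    z_1 = (-0.35 + 1.184272) / (-0.64) = -1.3035,   |z_1| = 1.3035.
    z_2 = (-0.35 - 1.184272) / (-0.64) = 2.3973,   |z_2| = 2.3973.
Moduli of all roots: 5.0000, 1.3035, 2.3973.
All moduli strictly greater than 1? Yes.
Verdict: Invertible.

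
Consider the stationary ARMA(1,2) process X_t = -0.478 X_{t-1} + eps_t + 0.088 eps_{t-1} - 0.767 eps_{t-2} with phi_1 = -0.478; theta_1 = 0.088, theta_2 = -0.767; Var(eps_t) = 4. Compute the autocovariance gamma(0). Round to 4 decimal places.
\gamma(0) = 6.3560

Multiply the model equation by X_{t-k} and take expectations. With theta_0 = psi_0 = 1 and psi_j the MA(infinity) weights, this gives
  gamma(k) - sum_i phi_i gamma(k-i) = c_k,
  c_k = sigma^2 * sum_{j=k..q} theta_j psi_{j-k}   (c_k = 0 for k > q),
using gamma(-m) = gamma(m).
psi-weights needed (psi_j = theta_j + sum_i phi_i psi_{j-i}):
  psi_1 = theta_1 + phi_1 = 0.088 + (-0.478) = -0.39
  psi_2 = theta_2 + phi_1 psi_1 = -0.767 + (-0.478)(-0.39) = -0.58058
Right-hand sides:
  c_0 = sigma^2 (1 + theta_1 psi_1 + theta_2 psi_2) = 4 * (1 + (0.088)(-0.39) + (-0.767)(-0.58058)) = 4 * 1.410985 = 5.643939
  c_1 = sigma^2 (theta_1 + theta_2 psi_1) = 4 * (0.088 + (-0.767)(-0.39)) = 1.54852
  c_2 = sigma^2 theta_2 = 4 * (-0.767) = -3.068
Equations for k = 0 and k = 1 (AR order 1):
  gamma(0) = phi_1 gamma(1) + c_0
  gamma(1) = phi_1 gamma(0) + c_1
Substituting the second into the first: gamma(0) (1 - phi_1^2) = c_0 + phi_1 c_1, so
  gamma(0) = (c_0 + phi_1 c_1) / (1 - phi_1^2) = (5.643939 + (-0.478)(1.54852)) / (1 - (-0.478)^2) = 4.903747 / 0.771516 = 6.355989.
Therefore gamma(0) = 6.3560 (to 4 decimal places).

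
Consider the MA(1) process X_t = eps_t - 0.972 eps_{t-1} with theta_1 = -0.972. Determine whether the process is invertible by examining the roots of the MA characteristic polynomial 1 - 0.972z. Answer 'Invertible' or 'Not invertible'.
\text{Invertible}

The MA(q) characteristic polynomial is P(z) = 1 - 0.972z.
Invertibility requires all roots to lie outside the unit circle, i.e. |z| > 1 for every root.
This is linear in z: 1 + (-0.972) z = 0  =>  z = -1/(-0.972) = 1.028807,  |z| = 1.028807.
Moduli of all roots: 1.0288.
All moduli strictly greater than 1? Yes.
Verdict: Invertible.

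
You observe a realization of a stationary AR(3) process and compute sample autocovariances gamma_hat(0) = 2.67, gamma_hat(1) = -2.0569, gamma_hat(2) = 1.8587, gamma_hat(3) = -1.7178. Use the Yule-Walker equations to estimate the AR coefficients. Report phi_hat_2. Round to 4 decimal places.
\hat\phi_{2} = 0.1800

The Yule-Walker equations for an AR(p) process read, in matrix form,
  Gamma_p phi = r_p,   with   (Gamma_p)_{ij} = gamma(|i - j|),
                       (r_p)_i = gamma(i),   i,j = 1..p.
Substitute the sample gammas (Toeplitz matrix and right-hand side of size 3):
  Gamma_p = [[2.67, -2.0569, 1.8587], [-2.0569, 2.67, -2.0569], [1.8587, -2.0569, 2.67]]
  r_p     = [-2.0569, 1.8587, -1.7178]
Written out (R1..R3):
  (R1) 2.67 phi_1 - 2.0569 phi_2 + 1.8587 phi_3 = -2.0569
  (R2) -2.0569 phi_1 + 2.67 phi_2 - 2.0569 phi_3 = 1.8587
  (R3) 1.8587 phi_1 - 2.0569 phi_2 + 2.67 phi_3 = -1.7178
Gaussian elimination:
  R2 <- R2 - (-2.0569/2.67) R1 = R2 - (-0.770375) R1:  1.085417 phi_2 - 0.625005 phi_3 = 0.274117
  R3 <- R3 - (1.8587/2.67) R1 = R3 - (0.696142) R1:  -0.625005 phi_2 + 1.37608 phi_3 = -0.285905
  R3 <- R3 - (-0.625005/1.085417) R2 = R3 - (-0.57582) R2:  1.01619 phi_3 = -0.128063
Back-substitution:
  phi_hat_3 = -0.128063 / 1.01619 = -0.126023
  phi_hat_2 = (0.274117 - (-0.625005)(-0.126023)) / 1.085417 = 0.179979
  phi_hat_1 = (-2.0569 - (-2.0569)(0.179979) - (1.8587)(-0.126023)) / 2.67 = -0.543994
So phi_hat = [-0.5440, 0.1800, -0.1260].
Therefore phi_hat_2 = 0.1800.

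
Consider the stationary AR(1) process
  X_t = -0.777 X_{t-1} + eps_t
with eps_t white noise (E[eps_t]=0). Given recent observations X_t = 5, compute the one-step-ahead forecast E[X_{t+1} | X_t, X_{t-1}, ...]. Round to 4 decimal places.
E[X_{t+1} \mid \mathcal F_t] = -3.8850

For an AR(p) model X_t = c + sum_i phi_i X_{t-i} + eps_t, the
one-step-ahead conditional mean is
  E[X_{t+1} | X_t, ...] = c + sum_i phi_i X_{t+1-i}.
Substitute known values:
  E[X_{t+1} | ...] = (-0.777) * (5)
                   = -3.8850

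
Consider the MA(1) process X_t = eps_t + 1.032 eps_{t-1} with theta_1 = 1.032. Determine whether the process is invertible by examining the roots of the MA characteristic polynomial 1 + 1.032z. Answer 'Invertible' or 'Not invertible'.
\text{Not invertible}

The MA(q) characteristic polynomial is P(z) = 1 + 1.032z.
Invertibility requires all roots to lie outside the unit circle, i.e. |z| > 1 for every root.
This is linear in z: 1 + (1.032) z = 0  =>  z = -1/(1.032) = -0.968992,  |z| = 0.968992.
Moduli of all roots: 0.9690.
All moduli strictly greater than 1? No.
Verdict: Not invertible.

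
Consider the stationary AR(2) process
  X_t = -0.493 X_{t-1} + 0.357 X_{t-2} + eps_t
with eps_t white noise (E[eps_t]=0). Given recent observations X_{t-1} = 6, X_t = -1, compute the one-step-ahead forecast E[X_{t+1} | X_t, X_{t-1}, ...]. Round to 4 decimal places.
E[X_{t+1} \mid \mathcal F_t] = 2.6350

For an AR(p) model X_t = c + sum_i phi_i X_{t-i} + eps_t, the
one-step-ahead conditional mean is
  E[X_{t+1} | X_t, ...] = c + sum_i phi_i X_{t+1-i}.
Substitute known values:
  E[X_{t+1} | ...] = (-0.493) * (-1) + (0.357) * (6)
                   = 2.6350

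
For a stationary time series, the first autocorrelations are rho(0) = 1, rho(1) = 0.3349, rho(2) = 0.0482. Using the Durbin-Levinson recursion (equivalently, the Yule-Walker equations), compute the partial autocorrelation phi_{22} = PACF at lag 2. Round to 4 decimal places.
\phi_{22} = -0.0720

The PACF at lag k is phi_{kk}, the last component of the solution
to the Yule-Walker system G_k phi = r_k where
  (G_k)_{ij} = rho(|i - j|), (r_k)_i = rho(i), i,j = 1..k.
Equivalently, Durbin-Levinson gives phi_{kk} iteratively:
  phi_{11} = rho(1)
  phi_{kk} = [rho(k) - sum_{j=1..k-1} phi_{k-1,j} rho(k-j)]
            / [1 - sum_{j=1..k-1} phi_{k-1,j} rho(j)],
  phi_{k,j} = phi_{k-1,j} - phi_{kk} phi_{k-1,k-j},  j = 1..k-1.
Step k = 1:
  phi_11 = rho(1) = 0.3349.
Step k = 2:
  phi_22 = [rho(2) - phi_11 rho(1)] / [1 - phi_11 rho(1)] = [0.0482 - (0.3349)(0.3349)] / [1 - (0.3349)(0.3349)]
         = -0.06395801 / 0.88784199 = -0.072.
Therefore phi_{22} = -0.0720.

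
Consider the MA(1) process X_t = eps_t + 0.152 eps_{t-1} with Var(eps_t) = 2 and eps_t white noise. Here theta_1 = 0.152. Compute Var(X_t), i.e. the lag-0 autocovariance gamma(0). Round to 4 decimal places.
\gamma(0) = 2.0462

For an MA(q) process X_t = eps_t + sum_i theta_i eps_{t-i} with
Var(eps_t) = sigma^2, the variance is
  gamma(0) = sigma^2 * (1 + sum_i theta_i^2).
  sum_i theta_i^2 = (0.152)^2 = 0.023104.
  gamma(0) = 2 * (1 + 0.023104) = 2 * 1.023104 = 2.046208, which rounds to 2.0462.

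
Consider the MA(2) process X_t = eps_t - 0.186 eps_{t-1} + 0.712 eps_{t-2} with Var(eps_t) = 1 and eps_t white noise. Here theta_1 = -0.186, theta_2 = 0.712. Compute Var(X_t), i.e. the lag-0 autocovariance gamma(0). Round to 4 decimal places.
\gamma(0) = 1.5415

For an MA(q) process X_t = eps_t + sum_i theta_i eps_{t-i} with
Var(eps_t) = sigma^2, the variance is
  gamma(0) = sigma^2 * (1 + sum_i theta_i^2).
  sum_i theta_i^2 = (-0.186)^2 + (0.712)^2 = 0.034596 + 0.506944 = 0.54154.
  gamma(0) = 1 * (1 + 0.54154) = 1 * 1.54154 = 1.54154, which rounds to 1.5415.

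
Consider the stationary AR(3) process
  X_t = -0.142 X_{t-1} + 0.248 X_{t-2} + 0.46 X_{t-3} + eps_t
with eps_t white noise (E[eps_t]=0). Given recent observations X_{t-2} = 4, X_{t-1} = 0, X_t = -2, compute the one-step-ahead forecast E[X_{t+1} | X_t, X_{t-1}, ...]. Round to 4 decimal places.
E[X_{t+1} \mid \mathcal F_t] = 2.1240

For an AR(p) model X_t = c + sum_i phi_i X_{t-i} + eps_t, the
one-step-ahead conditional mean is
  E[X_{t+1} | X_t, ...] = c + sum_i phi_i X_{t+1-i}.
Substitute known values:
  E[X_{t+1} | ...] = (-0.142) * (-2) + (0.248) * (0) + (0.46) * (4)
                   = 2.1240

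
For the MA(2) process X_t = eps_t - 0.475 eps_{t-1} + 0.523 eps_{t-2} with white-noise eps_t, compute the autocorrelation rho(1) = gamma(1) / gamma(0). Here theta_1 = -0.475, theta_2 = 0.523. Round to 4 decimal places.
\rho(1) = -0.4826

For an MA(q) process with theta_0 = 1, the autocovariance is
  gamma(k) = sigma^2 * sum_{i=0..q-k} theta_i * theta_{i+k},
and rho(k) = gamma(k) / gamma(0). Sigma^2 cancels.
  numerator   = (1)*(-0.475) + (-0.475)*(0.523) = -0.723425.
  denominator = (1)^2 + (-0.475)^2 + (0.523)^2 = 1.499154.
  rho(1) = -0.723425 / 1.499154 = -0.4826.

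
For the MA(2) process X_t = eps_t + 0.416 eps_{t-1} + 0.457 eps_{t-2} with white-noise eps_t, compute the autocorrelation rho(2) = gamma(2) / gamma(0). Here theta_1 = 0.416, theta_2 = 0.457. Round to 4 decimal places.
\rho(2) = 0.3307

For an MA(q) process with theta_0 = 1, the autocovariance is
  gamma(k) = sigma^2 * sum_{i=0..q-k} theta_i * theta_{i+k},
and rho(k) = gamma(k) / gamma(0). Sigma^2 cancels.
  numerator   = (1)*(0.457) = 0.457.
  denominator = (1)^2 + (0.416)^2 + (0.457)^2 = 1.381905.
  rho(2) = 0.457 / 1.381905 = 0.3307.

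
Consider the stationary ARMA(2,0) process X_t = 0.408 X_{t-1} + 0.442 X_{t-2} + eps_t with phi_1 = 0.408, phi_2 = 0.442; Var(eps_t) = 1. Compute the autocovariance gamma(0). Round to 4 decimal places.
\gamma(0) = 2.6705

Multiply the model equation by X_{t-k} and take expectations. With theta_0 = psi_0 = 1 and psi_j the MA(infinity) weights, this gives
  gamma(k) - sum_i phi_i gamma(k-i) = c_k,
  c_k = sigma^2 * sum_{j=k..q} theta_j psi_{j-k}   (c_k = 0 for k > q),
using gamma(-m) = gamma(m).
Pure AR (q = 0): c_0 = sigma^2 = 1, c_k = 0 for k >= 1.
Equations for k = 0, 1, 2 (AR order 2, c_2 = 0):
  (E0) gamma(0) = phi_1 gamma(1) + phi_2 gamma(2) + c_0
  (E1) gamma(1) = phi_1 gamma(0) + phi_2 gamma(1) + c_1
  (E2) gamma(2) = phi_1 gamma(1) + phi_2 gamma(0)
From (E1): gamma(1) = A gamma(0) + B with
  A = phi_1 / (1 - phi_2) = 0.408 / 0.558 = 0.731183,   B = c_1 / (1 - phi_2) = 0 / 0.558 = 0.
Insert (E2) into (E0): gamma(0) (1 - phi_2^2) = phi_1 (1 + phi_2) gamma(1) + c_0.
  phi_1 (1 + phi_2) = (0.408)(1.442) = 0.588336,   1 - phi_2^2 = 0.804636.
Replace gamma(1) by A gamma(0) + B and collect gamma(0):
  gamma(0) [0.804636 - (0.588336)(0.731183)] = c_0 = 1
  gamma(0) * 0.374455 = 1
  gamma(0) = 1 / 0.374455 = 2.670549.
Therefore gamma(0) = 2.6705 (to 4 decimal places).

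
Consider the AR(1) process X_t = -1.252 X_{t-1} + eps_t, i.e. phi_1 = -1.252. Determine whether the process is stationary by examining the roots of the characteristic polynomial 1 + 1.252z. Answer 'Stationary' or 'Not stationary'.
\text{Not stationary}

The AR(p) characteristic polynomial is P(z) = 1 + 1.252z.
Stationarity requires all roots to lie outside the unit circle, i.e. |z| > 1 for every root.
This is linear in z: 1 + (1.252) z = 0  =>  z = -1/(1.252) = -0.798722,  |z| = 0.798722.
Moduli of all roots: 0.7987.
All moduli strictly greater than 1? No.
Verdict: Not stationary.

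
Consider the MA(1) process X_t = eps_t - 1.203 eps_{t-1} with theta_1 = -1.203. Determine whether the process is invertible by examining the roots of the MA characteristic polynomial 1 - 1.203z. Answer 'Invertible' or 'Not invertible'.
\text{Not invertible}

The MA(q) characteristic polynomial is P(z) = 1 - 1.203z.
Invertibility requires all roots to lie outside the unit circle, i.e. |z| > 1 for every root.
This is linear in z: 1 + (-1.203) z = 0  =>  z = -1/(-1.203) = 0.831255,  |z| = 0.831255.
Moduli of all roots: 0.8313.
All moduli strictly greater than 1? No.
Verdict: Not invertible.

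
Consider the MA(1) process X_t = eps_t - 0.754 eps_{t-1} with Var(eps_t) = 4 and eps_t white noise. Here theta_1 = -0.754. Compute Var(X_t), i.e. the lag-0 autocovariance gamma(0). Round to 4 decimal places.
\gamma(0) = 6.2741

For an MA(q) process X_t = eps_t + sum_i theta_i eps_{t-i} with
Var(eps_t) = sigma^2, the variance is
  gamma(0) = sigma^2 * (1 + sum_i theta_i^2).
  sum_i theta_i^2 = (-0.754)^2 = 0.568516.
  gamma(0) = 4 * (1 + 0.568516) = 4 * 1.568516 = 6.274064, which rounds to 6.2741.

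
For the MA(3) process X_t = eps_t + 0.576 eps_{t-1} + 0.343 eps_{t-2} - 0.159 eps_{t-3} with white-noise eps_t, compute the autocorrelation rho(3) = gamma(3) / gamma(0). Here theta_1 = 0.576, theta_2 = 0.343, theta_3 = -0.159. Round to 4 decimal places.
\rho(3) = -0.1078

For an MA(q) process with theta_0 = 1, the autocovariance is
  gamma(k) = sigma^2 * sum_{i=0..q-k} theta_i * theta_{i+k},
and rho(k) = gamma(k) / gamma(0). Sigma^2 cancels.
  numerator   = (1)*(-0.159) = -0.159.
  denominator = (1)^2 + (0.576)^2 + (0.343)^2 + (-0.159)^2 = 1.474706.
  rho(3) = -0.159 / 1.474706 = -0.1078.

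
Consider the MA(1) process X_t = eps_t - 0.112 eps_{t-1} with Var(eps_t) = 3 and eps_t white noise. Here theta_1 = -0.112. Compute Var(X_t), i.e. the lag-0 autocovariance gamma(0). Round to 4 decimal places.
\gamma(0) = 3.0376

For an MA(q) process X_t = eps_t + sum_i theta_i eps_{t-i} with
Var(eps_t) = sigma^2, the variance is
  gamma(0) = sigma^2 * (1 + sum_i theta_i^2).
  sum_i theta_i^2 = (-0.112)^2 = 0.012544.
  gamma(0) = 3 * (1 + 0.012544) = 3 * 1.012544 = 3.037632, which rounds to 3.0376.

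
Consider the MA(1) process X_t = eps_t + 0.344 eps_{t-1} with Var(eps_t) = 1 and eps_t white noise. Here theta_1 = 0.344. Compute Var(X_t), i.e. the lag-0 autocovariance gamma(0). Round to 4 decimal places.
\gamma(0) = 1.1183

For an MA(q) process X_t = eps_t + sum_i theta_i eps_{t-i} with
Var(eps_t) = sigma^2, the variance is
  gamma(0) = sigma^2 * (1 + sum_i theta_i^2).
  sum_i theta_i^2 = (0.344)^2 = 0.118336.
  gamma(0) = 1 * (1 + 0.118336) = 1 * 1.118336 = 1.118336, which rounds to 1.1183.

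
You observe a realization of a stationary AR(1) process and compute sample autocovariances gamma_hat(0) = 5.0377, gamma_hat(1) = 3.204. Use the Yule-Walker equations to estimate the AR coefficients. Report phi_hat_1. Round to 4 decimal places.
\hat\phi_{1} = 0.6360

The Yule-Walker equations for an AR(p) process read, in matrix form,
  Gamma_p phi = r_p,   with   (Gamma_p)_{ij} = gamma(|i - j|),
                       (r_p)_i = gamma(i),   i,j = 1..p.
Substitute the sample gammas (Toeplitz matrix and right-hand side of size 1):
  Gamma_p = [[5.0377]]
  r_p     = [3.204]
With p = 1 this is the single equation gamma(0) phi_1 = gamma(1):
  phi_hat_1 = gamma(1) / gamma(0) = 3.204 / 5.0377 = 0.6360.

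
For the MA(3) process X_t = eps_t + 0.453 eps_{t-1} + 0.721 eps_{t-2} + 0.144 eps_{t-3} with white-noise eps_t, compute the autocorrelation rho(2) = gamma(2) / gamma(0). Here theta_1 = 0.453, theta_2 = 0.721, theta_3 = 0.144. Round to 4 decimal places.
\rho(2) = 0.4504

For an MA(q) process with theta_0 = 1, the autocovariance is
  gamma(k) = sigma^2 * sum_{i=0..q-k} theta_i * theta_{i+k},
and rho(k) = gamma(k) / gamma(0). Sigma^2 cancels.
  numerator   = (1)*(0.721) + (0.453)*(0.144) = 0.786232.
  denominator = (1)^2 + (0.453)^2 + (0.721)^2 + (0.144)^2 = 1.745786.
  rho(2) = 0.786232 / 1.745786 = 0.4504.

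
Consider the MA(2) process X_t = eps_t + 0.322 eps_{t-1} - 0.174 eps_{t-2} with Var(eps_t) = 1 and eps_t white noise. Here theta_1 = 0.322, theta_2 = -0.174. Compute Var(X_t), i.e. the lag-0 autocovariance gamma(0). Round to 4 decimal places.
\gamma(0) = 1.1340

For an MA(q) process X_t = eps_t + sum_i theta_i eps_{t-i} with
Var(eps_t) = sigma^2, the variance is
  gamma(0) = sigma^2 * (1 + sum_i theta_i^2).
  sum_i theta_i^2 = (0.322)^2 + (-0.174)^2 = 0.103684 + 0.030276 = 0.13396.
  gamma(0) = 1 * (1 + 0.13396) = 1 * 1.13396 = 1.13396, which rounds to 1.1340.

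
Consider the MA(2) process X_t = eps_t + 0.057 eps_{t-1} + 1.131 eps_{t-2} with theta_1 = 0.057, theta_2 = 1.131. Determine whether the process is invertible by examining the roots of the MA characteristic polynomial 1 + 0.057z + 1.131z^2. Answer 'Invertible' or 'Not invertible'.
\text{Not invertible}

The MA(q) characteristic polynomial is P(z) = 1 + 0.057z + 1.131z^2.
Invertibility requires all roots to lie outside the unit circle, i.e. |z| > 1 for every root.
Set 1 + (0.057) z + (1.131) z^2 = 0, i.e. a z^2 + b z + c = 0 with a = 1.131, b = 0.057, c = 1.
Discriminant D = b^2 - 4ac = (0.057)^2 - 4*(1.131)*1 = 0.003249 - (4.524) = -4.520751.
D < 0, so the roots are the complex-conjugate pair z = (-b +/- i sqrt(-D)) / (2a) = -0.0252 +/- 0.94i.
For a conjugate pair |z|^2 = z * conj(z) = (product of roots) = c/a = 1/(1.131) = 0.884173, so |z| = sqrt(0.884173) = 0.9403 for both roots.
Moduli of all roots: 0.9403, 0.9403.
All moduli strictly greater than 1? No.
Verdict: Not invertible.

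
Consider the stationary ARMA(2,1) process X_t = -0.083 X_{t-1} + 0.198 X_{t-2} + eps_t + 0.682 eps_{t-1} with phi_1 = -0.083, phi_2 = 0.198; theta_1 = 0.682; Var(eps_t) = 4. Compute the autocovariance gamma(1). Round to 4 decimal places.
\gamma(1) = 2.8249

Multiply the model equation by X_{t-k} and take expectations. With theta_0 = psi_0 = 1 and psi_j the MA(infinity) weights, this gives
  gamma(k) - sum_i phi_i gamma(k-i) = c_k,
  c_k = sigma^2 * sum_{j=k..q} theta_j psi_{j-k}   (c_k = 0 for k > q),
using gamma(-m) = gamma(m).
psi-weights needed (psi_j = theta_j + sum_i phi_i psi_{j-i}):
  psi_1 = theta_1 + phi_1 = 0.682 + (-0.083) = 0.599
Right-hand sides:
  c_0 = sigma^2 (1 + theta_1 psi_1) = 4 * (1 + (0.682)(0.599)) = 4 * 1.408518 = 5.634072
  c_1 = sigma^2 theta_1 = 4 * (0.682) = 2.728
  c_2 = 0
Equations for k = 0, 1, 2 (AR order 2, c_2 = 0):
  (E0) gamma(0) = phi_1 gamma(1) + phi_2 gamma(2) + c_0
  (E1) gamma(1) = phi_1 gamma(0) + phi_2 gamma(1) + c_1
  (E2) gamma(2) = phi_1 gamma(1) + phi_2 gamma(0)
From (E1): gamma(1) = A gamma(0) + B with
  A = phi_1 / (1 - phi_2) = -0.083 / 0.802 = -0.103491,   B = c_1 / (1 - phi_2) = 2.728 / 0.802 = 3.401496.
Insert (E2) into (E0): gamma(0) (1 - phi_2^2) = phi_1 (1 + phi_2) gamma(1) + c_0.
  phi_1 (1 + phi_2) = (-0.083)(1.198) = -0.099434,   1 - phi_2^2 = 0.960796.
Replace gamma(1) by A gamma(0) + B and collect gamma(0):
  gamma(0) [0.960796 - (-0.099434)(-0.103491)] = (-0.099434)(3.401496) + 5.634072
  gamma(0) * 0.950505 = 5.295848
  gamma(0) = 5.295848 / 0.950505 = 5.571612.
  gamma(1) = A gamma(0) + B = (-0.103491)(5.571612) + (3.401496) = 2.824883.
Therefore gamma(1) = 2.8249 (to 4 decimal places).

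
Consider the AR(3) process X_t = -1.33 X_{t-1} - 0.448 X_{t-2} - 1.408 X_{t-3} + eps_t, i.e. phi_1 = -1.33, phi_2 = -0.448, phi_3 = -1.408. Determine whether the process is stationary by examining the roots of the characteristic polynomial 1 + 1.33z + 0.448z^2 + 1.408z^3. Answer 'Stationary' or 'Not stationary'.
\text{Not stationary}

The AR(p) characteristic polynomial is P(z) = 1 + 1.33z + 0.448z^2 + 1.408z^3.
Stationarity requires all roots to lie outside the unit circle, i.e. |z| > 1 for every root.
Degree 3: look for a simple real root z0 first, then factor out (1 - z/z0) and solve the remaining quadratic.
Testing z0 = -0.625: P(-0.625) = 1 + (1.33)(-0.625) + (0.448)(-0.625)^2 + (1.408)(-0.625)^3
  = 1 + (-0.83125) + (0.175) + (-0.34375) = 0.  So z_0 = -0.625 is a root, |z_0| = 0.625.
Divide out the factor (1 + 1.6 z) = (1 - z/z0) (since 1/z0 = -1.6):
  P(z) = (1 + 1.6 z)(1 + (-0.27) z + (0.88) z^2)
  [check: z-coef -0.27 - (-1.6) = 1.33; z^2-coef 0.88 - (-1.6)(-0.27) = 0.448; z^3-coef -(-1.6)(0.88) = 1.408.]
Remaining roots from the quadratic factor 1 + (-0.27) z + (0.88) z^2:
  Set 1 + (-0.27) z + (0.88) z^2 = 0, i.e. a z^2 + b z + c = 0 with a = 0.88, b = -0.27, c = 1.
  Discriminant D = b^2 - 4ac = (-0.27)^2 - 4*(0.88)*1 = 0.0729 - (3.52) = -3.4471.
  D < 0, so the roots are the complex-conjugate pair z = (-b +/- i sqrt(-D)) / (2a) = 0.1534 +/- 1.0549i.
  For a conjugate pair |z|^2 = z * conj(z) = (product of roots) = c/a = 1/(0.88) = 1.136364, so |z| = sqrt(1.136364) = 1.066 for both roots.
Moduli of all roots: 0.6250, 1.0660, 1.0660.
All moduli strictly greater than 1? No.
Verdict: Not stationary.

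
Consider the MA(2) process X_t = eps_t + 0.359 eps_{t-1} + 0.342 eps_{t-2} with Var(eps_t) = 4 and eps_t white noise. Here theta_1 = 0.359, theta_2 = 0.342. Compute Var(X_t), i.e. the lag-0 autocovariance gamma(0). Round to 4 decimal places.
\gamma(0) = 4.9834

For an MA(q) process X_t = eps_t + sum_i theta_i eps_{t-i} with
Var(eps_t) = sigma^2, the variance is
  gamma(0) = sigma^2 * (1 + sum_i theta_i^2).
  sum_i theta_i^2 = (0.359)^2 + (0.342)^2 = 0.128881 + 0.116964 = 0.245845.
  gamma(0) = 4 * (1 + 0.245845) = 4 * 1.245845 = 4.98338, which rounds to 4.9834.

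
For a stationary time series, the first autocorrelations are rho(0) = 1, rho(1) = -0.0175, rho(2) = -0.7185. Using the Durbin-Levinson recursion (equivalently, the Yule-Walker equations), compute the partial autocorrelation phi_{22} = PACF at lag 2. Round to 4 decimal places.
\phi_{22} = -0.7190

The PACF at lag k is phi_{kk}, the last component of the solution
to the Yule-Walker system G_k phi = r_k where
  (G_k)_{ij} = rho(|i - j|), (r_k)_i = rho(i), i,j = 1..k.
Equivalently, Durbin-Levinson gives phi_{kk} iteratively:
  phi_{11} = rho(1)
  phi_{kk} = [rho(k) - sum_{j=1..k-1} phi_{k-1,j} rho(k-j)]
            / [1 - sum_{j=1..k-1} phi_{k-1,j} rho(j)],
  phi_{k,j} = phi_{k-1,j} - phi_{kk} phi_{k-1,k-j},  j = 1..k-1.
Step k = 1:
  phi_11 = rho(1) = -0.0175.
Step k = 2:
  phi_22 = [rho(2) - phi_11 rho(1)] / [1 - phi_11 rho(1)] = [-0.7185 - (-0.0175)(-0.0175)] / [1 - (-0.0175)(-0.0175)]
         = -0.71880625 / 0.99969375 = -0.719.
Therefore phi_{22} = -0.7190.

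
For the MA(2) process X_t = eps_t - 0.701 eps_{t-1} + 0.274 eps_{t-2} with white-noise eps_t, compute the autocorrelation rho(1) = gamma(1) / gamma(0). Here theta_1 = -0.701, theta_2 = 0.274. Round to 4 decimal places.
\rho(1) = -0.5701

For an MA(q) process with theta_0 = 1, the autocovariance is
  gamma(k) = sigma^2 * sum_{i=0..q-k} theta_i * theta_{i+k},
and rho(k) = gamma(k) / gamma(0). Sigma^2 cancels.
  numerator   = (1)*(-0.701) + (-0.701)*(0.274) = -0.893074.
  denominator = (1)^2 + (-0.701)^2 + (0.274)^2 = 1.566477.
  rho(1) = -0.893074 / 1.566477 = -0.5701.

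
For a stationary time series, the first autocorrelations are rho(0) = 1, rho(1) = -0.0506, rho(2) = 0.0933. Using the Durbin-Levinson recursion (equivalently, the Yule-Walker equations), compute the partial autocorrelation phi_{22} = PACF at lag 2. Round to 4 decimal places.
\phi_{22} = 0.0910

The PACF at lag k is phi_{kk}, the last component of the solution
to the Yule-Walker system G_k phi = r_k where
  (G_k)_{ij} = rho(|i - j|), (r_k)_i = rho(i), i,j = 1..k.
Equivalently, Durbin-Levinson gives phi_{kk} iteratively:
  phi_{11} = rho(1)
  phi_{kk} = [rho(k) - sum_{j=1..k-1} phi_{k-1,j} rho(k-j)]
            / [1 - sum_{j=1..k-1} phi_{k-1,j} rho(j)],
  phi_{k,j} = phi_{k-1,j} - phi_{kk} phi_{k-1,k-j},  j = 1..k-1.
Step k = 1:
  phi_11 = rho(1) = -0.0506.
Step k = 2:
  phi_22 = [rho(2) - phi_11 rho(1)] / [1 - phi_11 rho(1)] = [0.0933 - (-0.0506)(-0.0506)] / [1 - (-0.0506)(-0.0506)]
         = 0.09073964 / 0.99743964 = 0.091.
Therefore phi_{22} = 0.0910.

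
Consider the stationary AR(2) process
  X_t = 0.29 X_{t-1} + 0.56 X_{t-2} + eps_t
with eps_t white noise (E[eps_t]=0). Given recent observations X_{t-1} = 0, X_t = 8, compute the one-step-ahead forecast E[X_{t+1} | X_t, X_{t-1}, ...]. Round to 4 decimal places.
E[X_{t+1} \mid \mathcal F_t] = 2.3200

For an AR(p) model X_t = c + sum_i phi_i X_{t-i} + eps_t, the
one-step-ahead conditional mean is
  E[X_{t+1} | X_t, ...] = c + sum_i phi_i X_{t+1-i}.
Substitute known values:
  E[X_{t+1} | ...] = (0.29) * (8) + (0.56) * (0)
                   = 2.3200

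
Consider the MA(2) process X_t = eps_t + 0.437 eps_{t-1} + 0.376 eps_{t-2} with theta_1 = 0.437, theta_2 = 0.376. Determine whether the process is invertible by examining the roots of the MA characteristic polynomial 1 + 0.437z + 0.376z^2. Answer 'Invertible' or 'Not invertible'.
\text{Invertible}

The MA(q) characteristic polynomial is P(z) = 1 + 0.437z + 0.376z^2.
Invertibility requires all roots to lie outside the unit circle, i.e. |z| > 1 for every root.
Set 1 + (0.437) z + (0.376) z^2 = 0, i.e. a z^2 + b z + c = 0 with a = 0.376, b = 0.437, c = 1.
Discriminant D = b^2 - 4ac = (0.437)^2 - 4*(0.376)*1 = 0.190969 - (1.504) = -1.313031.
D < 0, so the roots are the complex-conjugate pair z = (-b +/- i sqrt(-D)) / (2a) = -0.5811 +/- 1.5238i.
For a conjugate pair |z|^2 = z * conj(z) = (product of roots) = c/a = 1/(0.376) = 2.659574, so |z| = sqrt(2.659574) = 1.6308 for both roots.
Moduli of all roots: 1.6308, 1.6308.
All moduli strictly greater than 1? Yes.
Verdict: Invertible.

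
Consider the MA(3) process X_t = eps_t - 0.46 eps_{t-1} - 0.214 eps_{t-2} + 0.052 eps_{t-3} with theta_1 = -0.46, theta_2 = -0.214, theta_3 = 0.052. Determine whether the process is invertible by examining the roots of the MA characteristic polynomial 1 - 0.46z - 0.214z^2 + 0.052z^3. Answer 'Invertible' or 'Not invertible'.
\text{Invertible}

The MA(q) characteristic polynomial is P(z) = 1 - 0.46z - 0.214z^2 + 0.052z^3.
Invertibility requires all roots to lie outside the unit circle, i.e. |z| > 1 for every root.
Degree 3: look for a simple real root z0 first, then factor out (1 - z/z0) and solve the remaining quadratic.
Testing z0 = -2.5: P(-2.5) = 1 + (-0.46)(-2.5) + (-0.214)(-2.5)^2 + (0.052)(-2.5)^3
  = 1 + (1.15) + (-1.3375) + (-0.8125) = 0.  So z_0 = -2.5 is a root, |z_0| = 2.5.
Divide out the factor (1 + 0.4 z) = (1 - z/z0) (since 1/z0 = -0.4):
  P(z) = (1 + 0.4 z)(1 + (-0.86) z + (0.13) z^2)
  [check: z-coef -0.86 - (-0.4) = -0.46; z^2-coef 0.13 - (-0.4)(-0.86) = -0.214; z^3-coef -(-0.4)(0.13) = 0.052.]
Remaining roots from the quadratic factor 1 + (-0.86) z + (0.13) z^2:
  Set 1 + (-0.86) z + (0.13) z^2 = 0, i.e. a z^2 + b z + c = 0 with a = 0.13, b = -0.86, c = 1.
  Discriminant D = b^2 - 4ac = (-0.86)^2 - 4*(0.13)*1 = 0.7396 - (0.52) = 0.2196.
  D >= 0, so the roots are real: z = (-b +/- sqrt(D)) / (2a) = (0.86 +/- 0.468615) / (0.26).
    z_1 = (0.86 + 0.468615) / (0.26) = 5.1101,   |z_1| = 5.1101.
    z_2 = (0.86 - 0.468615) / (0.26) = 1.5053,   |z_2| = 1.5053.
Moduli of all roots: 2.5000, 5.1101, 1.5053.
All moduli strictly greater than 1? Yes.
Verdict: Invertible.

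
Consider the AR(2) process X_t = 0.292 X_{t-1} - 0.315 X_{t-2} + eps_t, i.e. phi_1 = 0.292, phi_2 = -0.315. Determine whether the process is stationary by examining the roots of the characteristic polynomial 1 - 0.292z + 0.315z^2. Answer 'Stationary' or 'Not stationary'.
\text{Stationary}

The AR(p) characteristic polynomial is P(z) = 1 - 0.292z + 0.315z^2.
Stationarity requires all roots to lie outside the unit circle, i.e. |z| > 1 for every root.
Set 1 + (-0.292) z + (0.315) z^2 = 0, i.e. a z^2 + b z + c = 0 with a = 0.315, b = -0.292, c = 1.
Discriminant D = b^2 - 4ac = (-0.292)^2 - 4*(0.315)*1 = 0.085264 - (1.26) = -1.174736.
D < 0, so the roots are the complex-conjugate pair z = (-b +/- i sqrt(-D)) / (2a) = 0.4635 +/- 1.7204i.
For a conjugate pair |z|^2 = z * conj(z) = (product of roots) = c/a = 1/(0.315) = 3.174603, so |z| = sqrt(3.174603) = 1.7817 for both roots.
Moduli of all roots: 1.7817, 1.7817.
All moduli strictly greater than 1? Yes.
Verdict: Stationary.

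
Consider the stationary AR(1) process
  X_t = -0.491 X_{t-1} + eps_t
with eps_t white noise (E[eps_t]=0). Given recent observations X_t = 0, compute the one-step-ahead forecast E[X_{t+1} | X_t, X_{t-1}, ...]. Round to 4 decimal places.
E[X_{t+1} \mid \mathcal F_t] = 0.0000

For an AR(p) model X_t = c + sum_i phi_i X_{t-i} + eps_t, the
one-step-ahead conditional mean is
  E[X_{t+1} | X_t, ...] = c + sum_i phi_i X_{t+1-i}.
Substitute known values:
  E[X_{t+1} | ...] = (-0.491) * (0)
                   = 0.0000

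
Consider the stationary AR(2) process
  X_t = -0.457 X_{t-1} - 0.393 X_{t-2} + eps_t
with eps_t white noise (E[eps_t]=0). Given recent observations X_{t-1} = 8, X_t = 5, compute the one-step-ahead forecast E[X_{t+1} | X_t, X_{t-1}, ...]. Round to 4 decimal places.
E[X_{t+1} \mid \mathcal F_t] = -5.4290

For an AR(p) model X_t = c + sum_i phi_i X_{t-i} + eps_t, the
one-step-ahead conditional mean is
  E[X_{t+1} | X_t, ...] = c + sum_i phi_i X_{t+1-i}.
Substitute known values:
  E[X_{t+1} | ...] = (-0.457) * (5) + (-0.393) * (8)
                   = -5.4290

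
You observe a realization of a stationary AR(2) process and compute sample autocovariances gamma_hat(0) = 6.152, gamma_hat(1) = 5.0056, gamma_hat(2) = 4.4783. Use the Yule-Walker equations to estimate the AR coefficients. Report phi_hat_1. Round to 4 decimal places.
\hat\phi_{1} = 0.6550

The Yule-Walker equations for an AR(p) process read, in matrix form,
  Gamma_p phi = r_p,   with   (Gamma_p)_{ij} = gamma(|i - j|),
                       (r_p)_i = gamma(i),   i,j = 1..p.
Substitute the sample gammas (Toeplitz matrix and right-hand side of size 2):
  Gamma_p = [[6.152, 5.0056], [5.0056, 6.152]]
  r_p     = [5.0056, 4.4783]
Written out:
  6.152 phi_1 + 5.0056 phi_2 = 5.0056
  5.0056 phi_1 + 6.152 phi_2 = 4.4783
Solve by Cramer's rule:
  det = gamma(0)^2 - gamma(1)^2 = (6.152)^2 - (5.0056)^2 = 37.847104 - 25.05603136 = 12.79107264
  phi_hat_1 = [gamma(1) gamma(0) - gamma(1) gamma(2)] / det = [(5.0056)(6.152) - (5.0056)(4.4783)] / 12.79107264 = 8.37787272 / 12.79107264 = 0.655
  phi_hat_2 = [gamma(0) gamma(2) - gamma(1)^2] / det = [(6.152)(4.4783) - (5.0056)^2] / 12.79107264 = 2.49447024 / 12.79107264 = 0.195
So phi_hat = [0.6550, 0.1950].
Therefore phi_hat_1 = 0.6550.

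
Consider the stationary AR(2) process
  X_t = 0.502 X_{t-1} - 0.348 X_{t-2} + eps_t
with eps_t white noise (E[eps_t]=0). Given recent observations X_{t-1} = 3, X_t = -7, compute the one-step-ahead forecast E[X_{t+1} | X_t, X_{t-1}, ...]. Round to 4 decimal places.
E[X_{t+1} \mid \mathcal F_t] = -4.5580

For an AR(p) model X_t = c + sum_i phi_i X_{t-i} + eps_t, the
one-step-ahead conditional mean is
  E[X_{t+1} | X_t, ...] = c + sum_i phi_i X_{t+1-i}.
Substitute known values:
  E[X_{t+1} | ...] = (0.502) * (-7) + (-0.348) * (3)
                   = -4.5580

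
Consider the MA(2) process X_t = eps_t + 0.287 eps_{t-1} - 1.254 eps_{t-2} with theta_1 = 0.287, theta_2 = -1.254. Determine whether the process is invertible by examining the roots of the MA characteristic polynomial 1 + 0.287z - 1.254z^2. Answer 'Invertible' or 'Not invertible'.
\text{Not invertible}

The MA(q) characteristic polynomial is P(z) = 1 + 0.287z - 1.254z^2.
Invertibility requires all roots to lie outside the unit circle, i.e. |z| > 1 for every root.
Set 1 + (0.287) z + (-1.254) z^2 = 0, i.e. a z^2 + b z + c = 0 with a = -1.254, b = 0.287, c = 1.
Discriminant D = b^2 - 4ac = (0.287)^2 - 4*(-1.254)*1 = 0.082369 - (-5.016) = 5.098369.
D >= 0, so the roots are real: z = (-b +/- sqrt(D)) / (2a) = (-0.287 +/- 2.257957) / (-2.508).
  z_1 = (-0.287 + 2.257957) / (-2.508) = -0.7859,   |z_1| = 0.7859.
  z_2 = (-0.287 - 2.257957) / (-2.508) = 1.0147,   |z_2| = 1.0147.
Moduli of all roots: 0.7859, 1.0147.
All moduli strictly greater than 1? No.
Verdict: Not invertible.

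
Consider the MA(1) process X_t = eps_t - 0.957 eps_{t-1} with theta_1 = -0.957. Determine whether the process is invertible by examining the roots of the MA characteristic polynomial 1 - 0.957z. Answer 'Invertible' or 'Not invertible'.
\text{Invertible}

The MA(q) characteristic polynomial is P(z) = 1 - 0.957z.
Invertibility requires all roots to lie outside the unit circle, i.e. |z| > 1 for every root.
This is linear in z: 1 + (-0.957) z = 0  =>  z = -1/(-0.957) = 1.044932,  |z| = 1.044932.
Moduli of all roots: 1.0449.
All moduli strictly greater than 1? Yes.
Verdict: Invertible.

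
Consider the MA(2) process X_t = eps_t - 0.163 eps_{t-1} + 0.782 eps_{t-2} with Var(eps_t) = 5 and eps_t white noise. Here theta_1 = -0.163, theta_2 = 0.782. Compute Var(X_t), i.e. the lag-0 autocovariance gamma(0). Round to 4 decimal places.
\gamma(0) = 8.1905

For an MA(q) process X_t = eps_t + sum_i theta_i eps_{t-i} with
Var(eps_t) = sigma^2, the variance is
  gamma(0) = sigma^2 * (1 + sum_i theta_i^2).
  sum_i theta_i^2 = (-0.163)^2 + (0.782)^2 = 0.026569 + 0.611524 = 0.638093.
  gamma(0) = 5 * (1 + 0.638093) = 5 * 1.638093 = 8.190465, which rounds to 8.1905.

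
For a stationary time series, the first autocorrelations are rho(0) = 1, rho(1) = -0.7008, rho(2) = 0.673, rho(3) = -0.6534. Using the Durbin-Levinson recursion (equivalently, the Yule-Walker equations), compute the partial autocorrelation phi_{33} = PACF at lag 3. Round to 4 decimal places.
\phi_{33} = -0.2250

The PACF at lag k is phi_{kk}, the last component of the solution
to the Yule-Walker system G_k phi = r_k where
  (G_k)_{ij} = rho(|i - j|), (r_k)_i = rho(i), i,j = 1..k.
Equivalently, Durbin-Levinson gives phi_{kk} iteratively:
  phi_{11} = rho(1)
  phi_{kk} = [rho(k) - sum_{j=1..k-1} phi_{k-1,j} rho(k-j)]
            / [1 - sum_{j=1..k-1} phi_{k-1,j} rho(j)],
  phi_{k,j} = phi_{k-1,j} - phi_{kk} phi_{k-1,k-j},  j = 1..k-1.
Step k = 1:
  phi_11 = rho(1) = -0.7008.
Step k = 2:
  phi_22 = [rho(2) - phi_11 rho(1)] / [1 - phi_11 rho(1)] = [0.673 - (-0.7008)(-0.7008)] / [1 - (-0.7008)(-0.7008)]
         = 0.18187936 / 0.50887936 = 0.357412.
  Update: phi_21 = phi_11 - phi_22 phi_11 = -0.7008 - (0.357412)(-0.7008) = -0.450326.
Step k = 3:
  phi_33 = [rho(3) - phi_21 rho(2) - phi_22 rho(1)] / [1 - phi_21 rho(1) - phi_22 rho(2)]
    numerator   = -0.6534 - (-0.450326)(0.673) - (0.357412)(-0.7008) = -0.0998566
    denominator = 1 - (-0.450326)(-0.7008) - (0.357412)(0.673) = 0.44387358
  phi_33 = -0.0998566 / 0.44387358 = -0.225.
Therefore phi_{33} = -0.2250.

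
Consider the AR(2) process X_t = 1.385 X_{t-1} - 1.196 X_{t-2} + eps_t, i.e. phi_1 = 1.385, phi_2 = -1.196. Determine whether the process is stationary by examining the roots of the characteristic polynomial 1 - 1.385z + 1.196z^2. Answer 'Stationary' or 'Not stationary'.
\text{Not stationary}

The AR(p) characteristic polynomial is P(z) = 1 - 1.385z + 1.196z^2.
Stationarity requires all roots to lie outside the unit circle, i.e. |z| > 1 for every root.
Set 1 + (-1.385) z + (1.196) z^2 = 0, i.e. a z^2 + b z + c = 0 with a = 1.196, b = -1.385, c = 1.
Discriminant D = b^2 - 4ac = (-1.385)^2 - 4*(1.196)*1 = 1.918225 - (4.784) = -2.865775.
D < 0, so the roots are the complex-conjugate pair z = (-b +/- i sqrt(-D)) / (2a) = 0.579 +/- 0.7077i.
For a conjugate pair |z|^2 = z * conj(z) = (product of roots) = c/a = 1/(1.196) = 0.83612, so |z| = sqrt(0.83612) = 0.9144 for both roots.
Moduli of all roots: 0.9144, 0.9144.
All moduli strictly greater than 1? No.
Verdict: Not stationary.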